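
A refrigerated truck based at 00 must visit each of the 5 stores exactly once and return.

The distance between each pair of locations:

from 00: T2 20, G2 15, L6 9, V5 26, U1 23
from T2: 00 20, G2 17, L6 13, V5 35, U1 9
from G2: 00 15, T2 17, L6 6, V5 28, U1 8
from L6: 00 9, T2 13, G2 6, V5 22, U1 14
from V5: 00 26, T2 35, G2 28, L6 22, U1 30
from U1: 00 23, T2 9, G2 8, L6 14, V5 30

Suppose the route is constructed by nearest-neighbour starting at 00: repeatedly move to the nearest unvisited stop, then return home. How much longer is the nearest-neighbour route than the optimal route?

From 00: L6=9, G2=15, T2=20, U1=23, V5=26 → choose L6 (9).
From L6: G2=6, T2=13, U1=14, V5=22 → choose G2 (6).
From G2: U1=8, T2=17, V5=28 → choose U1 (8).
From U1: T2=9, V5=30 → choose T2 (9).
From T2: V5=35 → choose V5 (35).
NN route 00 → L6 → G2 → U1 → T2 → V5 → 00 costs 93.
Optimal: 00 → T2 → U1 → G2 → L6 → V5 → 00 costs 91 (by enumerating all 60 distinct tours).
Excess = 93 − 91 = 2.

Excess over optimum: 2.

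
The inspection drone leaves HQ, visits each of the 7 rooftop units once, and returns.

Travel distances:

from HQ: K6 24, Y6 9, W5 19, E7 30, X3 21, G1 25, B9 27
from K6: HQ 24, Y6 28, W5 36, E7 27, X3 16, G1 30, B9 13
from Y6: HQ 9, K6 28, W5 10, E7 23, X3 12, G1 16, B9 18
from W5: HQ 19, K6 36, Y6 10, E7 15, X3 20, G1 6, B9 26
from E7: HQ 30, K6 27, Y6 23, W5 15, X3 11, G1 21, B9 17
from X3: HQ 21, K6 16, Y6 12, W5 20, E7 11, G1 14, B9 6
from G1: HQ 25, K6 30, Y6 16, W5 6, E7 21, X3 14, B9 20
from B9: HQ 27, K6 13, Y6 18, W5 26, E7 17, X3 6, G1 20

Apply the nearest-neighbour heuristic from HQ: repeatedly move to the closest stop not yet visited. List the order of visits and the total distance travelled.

Nearest-neighbour total = 115; route HQ → Y6 → W5 → G1 → X3 → B9 → K6 → E7 → HQ.

At HQ the remaining stops are Y6 9, W5 19, X3 21, K6 24, G1 25, B9 27, E7 30; go to Y6.
At Y6 the remaining stops are W5 10, X3 12, G1 16, B9 18, E7 23, K6 28; go to W5.
At W5 the remaining stops are G1 6, E7 15, X3 20, B9 26, K6 36; go to G1.
At G1 the remaining stops are X3 14, B9 20, E7 21, K6 30; go to X3.
At X3 the remaining stops are B9 6, E7 11, K6 16; go to B9.
At B9 the remaining stops are K6 13, E7 17; go to K6.
At K6 the remaining stops are E7 27; go to E7.
Return E7→HQ: 30.
Total = 9 + 10 + 6 + 14 + 6 + 13 + 27 + 30 = 115.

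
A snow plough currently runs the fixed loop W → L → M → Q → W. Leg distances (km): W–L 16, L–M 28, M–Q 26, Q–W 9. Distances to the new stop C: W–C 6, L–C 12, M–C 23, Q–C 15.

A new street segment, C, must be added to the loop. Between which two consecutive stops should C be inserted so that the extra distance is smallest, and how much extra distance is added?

Insertion cost between consecutive stops i–j is d(i,C) + d(C,j) − d(i,j):
  between W and L: 6 + 12 − 16 = 2
  between L and M: 12 + 23 − 28 = 7
  between M and Q: 23 + 15 − 26 = 12
  between Q and W: 15 + 6 − 9 = 12
Cheapest insertion is between W and L, adding 2.
New total = 79 + 2 = 81.

+2 km — insert C between W and L.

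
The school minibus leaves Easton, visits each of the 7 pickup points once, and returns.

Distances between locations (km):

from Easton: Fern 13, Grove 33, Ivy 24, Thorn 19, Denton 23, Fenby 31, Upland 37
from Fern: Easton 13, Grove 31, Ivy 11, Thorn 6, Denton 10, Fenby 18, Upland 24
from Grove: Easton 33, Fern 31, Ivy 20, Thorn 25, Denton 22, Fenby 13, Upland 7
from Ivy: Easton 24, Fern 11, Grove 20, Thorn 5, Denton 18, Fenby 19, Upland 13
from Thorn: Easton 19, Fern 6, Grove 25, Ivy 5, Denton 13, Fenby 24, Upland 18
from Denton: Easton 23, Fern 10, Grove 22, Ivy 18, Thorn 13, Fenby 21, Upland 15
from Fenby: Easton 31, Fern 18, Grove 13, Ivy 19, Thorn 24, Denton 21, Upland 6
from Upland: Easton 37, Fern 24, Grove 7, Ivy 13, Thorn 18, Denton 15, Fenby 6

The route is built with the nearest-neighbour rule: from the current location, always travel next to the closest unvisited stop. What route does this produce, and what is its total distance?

Total distance 101 km via the nearest-neighbour route Easton → Fern → Thorn → Ivy → Upland → Fenby → Grove → Denton → Easton.

At Easton the remaining stops are Fern 13, Thorn 19, Denton 23, Ivy 24, Fenby 31, Grove 33, Upland 37; go to Fern.
At Fern the remaining stops are Thorn 6, Denton 10, Ivy 11, Fenby 18, Upland 24, Grove 31; go to Thorn.
At Thorn the remaining stops are Ivy 5, Denton 13, Upland 18, Fenby 24, Grove 25; go to Ivy.
At Ivy the remaining stops are Upland 13, Denton 18, Fenby 19, Grove 20; go to Upland.
At Upland the remaining stops are Fenby 6, Grove 7, Denton 15; go to Fenby.
At Fenby the remaining stops are Grove 13, Denton 21; go to Grove.
At Grove the remaining stops are Denton 22; go to Denton.
Return Denton→Easton: 23.
Total = 13 + 6 + 5 + 13 + 6 + 13 + 22 + 23 = 101.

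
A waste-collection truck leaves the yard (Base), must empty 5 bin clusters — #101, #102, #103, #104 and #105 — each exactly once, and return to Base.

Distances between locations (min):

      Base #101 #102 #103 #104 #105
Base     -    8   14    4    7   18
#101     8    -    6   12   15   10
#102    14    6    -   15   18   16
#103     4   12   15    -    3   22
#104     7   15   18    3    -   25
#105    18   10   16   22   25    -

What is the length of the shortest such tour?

There are 60 distinct closed tours to check (reversals are equivalent).
Base → #101 → #102 → #103 → #104 → #105 → Base: 8+6+15+3+25+18 = 75
Base → #101 → #102 → #103 → #105 → #104 → Base: 8+6+15+22+25+7 = 83
Base → #101 → #102 → #104 → #103 → #105 → Base: 8+6+18+3+22+18 = 75
Base → #101 → #102 → #104 → #105 → #103 → Base: 8+6+18+25+22+4 = 83
Base → #101 → #102 → #105 → #103 → #104 → Base: 8+6+16+22+3+7 = 62
Base → #101 → #102 → #105 → #104 → #103 → Base: 8+6+16+25+3+4 = 62
Base → #101 → #103 → #102 → #104 → #105 → Base: 8+12+15+18+25+18 = 96
Base → #101 → #103 → #102 → #105 → #104 → Base: 8+12+15+16+25+7 = 83
Base → #101 → #103 → #104 → #102 → #105 → Base: 8+12+3+18+16+18 = 75
Base → #101 → #103 → #104 → #105 → #102 → Base: 8+12+3+25+16+14 = 78
Base → #101 → #103 → #105 → #102 → #104 → Base: 8+12+22+16+18+7 = 83
Base → #101 → #103 → #105 → #104 → #102 → Base: 8+12+22+25+18+14 = 99
Base → #101 → #104 → #102 → #103 → #105 → Base: 8+15+18+15+22+18 = 96
Base → #101 → #104 → #102 → #105 → #103 → Base: 8+15+18+16+22+4 = 83
… (46 more)
Base → #101 → #105 → #102 → #103 → #104 → Base: 8+10+16+15+3+7 = 59  ← best
The minimum is 59.
One optimal route: Base → #101 → #105 → #102 → #103 → #104 → Base (or its reverse).

59 min — the shortest possible round trip.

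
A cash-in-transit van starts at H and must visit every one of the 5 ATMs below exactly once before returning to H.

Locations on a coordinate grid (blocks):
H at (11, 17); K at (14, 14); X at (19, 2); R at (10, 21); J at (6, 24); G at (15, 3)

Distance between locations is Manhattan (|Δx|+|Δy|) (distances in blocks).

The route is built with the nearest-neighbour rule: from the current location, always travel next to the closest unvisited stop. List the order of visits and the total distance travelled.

70 blocks along H → R → J → K → G → X → H.

From H: distances to unvisited — R=5, K=6, J=12, G=18, X=23. Nearest is R (5).
From R: distances to unvisited — J=7, K=11, G=23, X=28. Nearest is J (7).
From J: distances to unvisited — K=18, G=30, X=35. Nearest is K (18).
From K: distances to unvisited — G=12, X=17. Nearest is G (12).
From G: distances to unvisited — X=5. Nearest is X (5).
Return X→H: 23.
Total = 5 + 7 + 18 + 12 + 5 + 23 = 70.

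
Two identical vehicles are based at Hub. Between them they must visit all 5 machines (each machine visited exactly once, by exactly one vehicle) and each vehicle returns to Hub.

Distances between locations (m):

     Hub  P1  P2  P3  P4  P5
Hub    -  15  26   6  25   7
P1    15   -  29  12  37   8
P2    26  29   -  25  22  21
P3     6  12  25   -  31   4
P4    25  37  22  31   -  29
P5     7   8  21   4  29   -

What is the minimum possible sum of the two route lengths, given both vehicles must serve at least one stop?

There are 2^4 − 1 = 15 ways to divide the 5 stops into two non-empty groups. For each, the best each vehicle can do is its own shortest tour through its group:
  {P1} + {P2, P3, P4, P5}: 30 + 78 = 108
  {P2} + {P1, P3, P4, P5}: 52 + 80 = 132
  {P1, P2} + {P3, P4, P5}: 70 + 64 = 134
  {P3} + {P1, P2, P4, P5}: 12 + 91 = 103
  {P1, P3} + {P2, P4, P5}: 33 + 75 = 108
  {P2, P3} + {P1, P4, P5}: 57 + 77 = 134
  … (15 splits in total)
Best: vehicle 1 Hub → P3 → Hub = 12; vehicle 2 Hub → P1 → P5 → P2 → P4 → Hub = 91; combined 103.

103 m — the smallest possible combined total.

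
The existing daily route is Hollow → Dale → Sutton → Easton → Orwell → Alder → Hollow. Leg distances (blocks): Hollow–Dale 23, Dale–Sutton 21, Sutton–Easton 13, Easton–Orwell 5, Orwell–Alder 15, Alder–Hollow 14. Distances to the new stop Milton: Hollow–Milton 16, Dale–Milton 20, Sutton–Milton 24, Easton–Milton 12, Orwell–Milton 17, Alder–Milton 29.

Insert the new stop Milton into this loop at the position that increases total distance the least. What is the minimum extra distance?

Insertion cost between consecutive stops i–j is d(i,Milton) + d(Milton,j) − d(i,j):
  between Hollow and Dale: 16 + 20 − 23 = 13
  between Dale and Sutton: 20 + 24 − 21 = 23
  between Sutton and Easton: 24 + 12 − 13 = 23
  between Easton and Orwell: 12 + 17 − 5 = 24
  between Orwell and Alder: 17 + 29 − 15 = 31
  between Alder and Hollow: 29 + 16 − 14 = 31
Cheapest insertion is between Hollow and Dale, adding 13.
New total = 91 + 13 = 104.

Minimum extra distance: 13 blocks, inserting Milton between Hollow and Dale.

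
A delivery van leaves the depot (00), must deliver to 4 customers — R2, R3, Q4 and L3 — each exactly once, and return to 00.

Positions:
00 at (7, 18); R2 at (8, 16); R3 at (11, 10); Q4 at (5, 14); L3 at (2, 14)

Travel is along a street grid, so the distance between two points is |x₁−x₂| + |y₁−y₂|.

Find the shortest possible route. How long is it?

34 — the shortest possible round trip.

With 4 stops there are 4!/2 = 12 distinct round trips (a route and its reverse cost the same).
00-R2-R3-Q4-L3-00: 3+9+10+3+9 = 34
00-R2-R3-L3-Q4-00: 3+9+13+3+6 = 34
00-R2-Q4-R3-L3-00: 3+5+10+13+9 = 40
00-R2-Q4-L3-R3-00: 3+5+3+13+12 = 36
00-R2-L3-R3-Q4-00: 3+8+13+10+6 = 40
00-R2-L3-Q4-R3-00: 3+8+3+10+12 = 36
00-R3-R2-Q4-L3-00: 12+9+5+3+9 = 38
00-R3-R2-L3-Q4-00: 12+9+8+3+6 = 38
00-R3-Q4-R2-L3-00: 12+10+5+8+9 = 44
00-R3-L3-R2-Q4-00: 12+13+8+5+6 = 44
00-Q4-R2-R3-L3-00: 6+5+9+13+9 = 42
00-Q4-R3-R2-L3-00: 6+10+9+8+9 = 42
The minimum is 34.
One optimal route: 00 → R2 → R3 → Q4 → L3 → 00 (or its reverse).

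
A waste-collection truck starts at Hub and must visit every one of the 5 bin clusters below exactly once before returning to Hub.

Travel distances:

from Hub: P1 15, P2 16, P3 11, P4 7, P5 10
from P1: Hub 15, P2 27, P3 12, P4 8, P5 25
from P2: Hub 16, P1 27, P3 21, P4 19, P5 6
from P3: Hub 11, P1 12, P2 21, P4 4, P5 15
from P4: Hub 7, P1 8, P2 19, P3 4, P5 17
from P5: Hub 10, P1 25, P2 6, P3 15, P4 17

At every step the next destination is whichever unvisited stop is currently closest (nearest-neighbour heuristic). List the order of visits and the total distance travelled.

Total distance 70 via the nearest-neighbour route Hub → P4 → P3 → P1 → P5 → P2 → Hub.

At Hub the remaining stops are P4 7, P5 10, P3 11, P1 15, P2 16; go to P4.
At P4 the remaining stops are P3 4, P1 8, P5 17, P2 19; go to P3.
At P3 the remaining stops are P1 12, P5 15, P2 21; go to P1.
At P1 the remaining stops are P5 25, P2 27; go to P5.
At P5 the remaining stops are P2 6; go to P2.
Return P2→Hub: 16.
Total = 7 + 4 + 12 + 25 + 6 + 16 = 70.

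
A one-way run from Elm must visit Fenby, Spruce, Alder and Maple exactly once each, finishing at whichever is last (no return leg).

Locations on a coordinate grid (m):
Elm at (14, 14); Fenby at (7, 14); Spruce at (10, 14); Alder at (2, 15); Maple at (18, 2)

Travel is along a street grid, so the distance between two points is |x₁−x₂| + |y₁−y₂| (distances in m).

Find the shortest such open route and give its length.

Minimum one-way distance = 42 m.

There are 4! = 24 possible orderings.
Elm - Fenby - Spruce - Alder - Maple: 7+3+9+29 = 48
Elm - Fenby - Spruce - Maple - Alder: 7+3+20+29 = 59
Elm - Fenby - Alder - Spruce - Maple: 7+6+9+20 = 42
Elm - Fenby - Alder - Maple - Spruce: 7+6+29+20 = 62
Elm - Fenby - Maple - Spruce - Alder: 7+23+20+9 = 59
Elm - Fenby - Maple - Alder - Spruce: 7+23+29+9 = 68
Elm - Spruce - Fenby - Alder - Maple: 4+3+6+29 = 42
Elm - Spruce - Fenby - Maple - Alder: 4+3+23+29 = 59
Elm - Spruce - Alder - Fenby - Maple: 4+9+6+23 = 42
Elm - Spruce - Alder - Maple - Fenby: 4+9+29+23 = 65
Elm - Spruce - Maple - Fenby - Alder: 4+20+23+6 = 53
Elm - Spruce - Maple - Alder - Fenby: 4+20+29+6 = 59
Elm - Alder - Fenby - Spruce - Maple: 13+6+3+20 = 42
Elm - Alder - Fenby - Maple - Spruce: 13+6+23+20 = 62
… (10 more)
The minimum is 42.
One shortest path: Elm → Fenby → Alder → Spruce → Maple.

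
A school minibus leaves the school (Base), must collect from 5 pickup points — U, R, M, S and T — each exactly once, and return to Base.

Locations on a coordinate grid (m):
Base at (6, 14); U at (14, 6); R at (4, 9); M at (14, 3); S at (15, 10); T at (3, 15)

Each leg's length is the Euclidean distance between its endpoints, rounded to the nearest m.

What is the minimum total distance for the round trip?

With 5 stops there are 5!/2 = 60 distinct round trips (a route and its reverse cost the same).
Base-U-R-M-S-T-Base: 11+10+12+7+13+3 = 56
Base-U-R-M-T-S-Base: 11+10+12+16+13+10 = 72
Base-U-R-S-M-T-Base: 11+10+11+7+16+3 = 58
Base-U-R-S-T-M-Base: 11+10+11+13+16+14 = 75
Base-U-R-T-M-S-Base: 11+10+6+16+7+10 = 60
Base-U-R-T-S-M-Base: 11+10+6+13+7+14 = 61
Base-U-M-R-S-T-Base: 11+3+12+11+13+3 = 53
Base-U-M-R-T-S-Base: 11+3+12+6+13+10 = 55
Base-U-M-S-R-T-Base: 11+3+7+11+6+3 = 41
Base-U-M-S-T-R-Base: 11+3+7+13+6+5 = 45
Base-U-M-T-R-S-Base: 11+3+16+6+11+10 = 57
Base-U-M-T-S-R-Base: 11+3+16+13+11+5 = 59
Base-U-S-R-M-T-Base: 11+4+11+12+16+3 = 57
Base-U-S-R-T-M-Base: 11+4+11+6+16+14 = 62
… (46 more)
Base-S-U-M-R-T-Base: 10+4+3+12+6+3 = 38  ← best
The minimum is 38.
One optimal route: Base → S → U → M → R → T → Base (or its reverse).

Minimum total distance: 38 m.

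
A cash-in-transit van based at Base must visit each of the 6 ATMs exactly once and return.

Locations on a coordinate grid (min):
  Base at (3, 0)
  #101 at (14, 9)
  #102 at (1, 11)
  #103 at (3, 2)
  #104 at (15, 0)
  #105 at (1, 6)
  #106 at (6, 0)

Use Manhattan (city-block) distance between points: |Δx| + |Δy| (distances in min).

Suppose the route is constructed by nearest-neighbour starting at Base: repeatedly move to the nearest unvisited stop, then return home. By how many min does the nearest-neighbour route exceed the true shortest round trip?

Base: #103=2, #106=3, #105=8, #104=12, #102=13, #101=20 ⇒ #103
#103: #106=5, #105=6, #102=11, #104=14, #101=18 ⇒ #106
#106: #104=9, #105=11, #102=16, #101=17 ⇒ #104
#104: #101=10, #105=20, #102=25 ⇒ #101
#101: #102=15, #105=16 ⇒ #102
#102: #105=5 ⇒ #105
NN route Base → #103 → #106 → #104 → #101 → #102 → #105 → Base costs 54.
Optimal: Base → #103 → #105 → #102 → #101 → #104 → #106 → Base costs 50 (by enumerating all 360 distinct tours).
Excess = 54 − 50 = 4.

Excess over optimum: 4 min.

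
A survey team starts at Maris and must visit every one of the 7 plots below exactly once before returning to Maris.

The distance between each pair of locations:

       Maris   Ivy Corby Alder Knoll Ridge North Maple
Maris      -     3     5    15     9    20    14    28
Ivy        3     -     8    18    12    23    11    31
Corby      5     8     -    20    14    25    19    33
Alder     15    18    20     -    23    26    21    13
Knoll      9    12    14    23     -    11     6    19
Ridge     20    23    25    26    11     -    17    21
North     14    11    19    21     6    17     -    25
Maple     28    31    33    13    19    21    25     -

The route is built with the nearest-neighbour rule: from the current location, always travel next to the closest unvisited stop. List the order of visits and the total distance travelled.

Maris → [Ivy:3 / Corby:5 / Knoll:9 / North:14 / Alder:15 / Ridge:20 / Maple:28] → Ivy (3)
Ivy → [Corby:8 / North:11 / Knoll:12 / Alder:18 / Ridge:23 / Maple:31] → Corby (8)
Corby → [Knoll:14 / North:19 / Alder:20 / Ridge:25 / Maple:33] → Knoll (14)
Knoll → [North:6 / Ridge:11 / Maple:19 / Alder:23] → North (6)
North → [Ridge:17 / Alder:21 / Maple:25] → Ridge (17)
Ridge → [Maple:21 / Alder:26] → Maple (21)
Maple → [Alder:13] → Alder (13)
Return Alder→Maris: 15.
Total = 3 + 8 + 14 + 6 + 17 + 21 + 13 + 15 = 97.

97 along Maris → Ivy → Corby → Knoll → North → Ridge → Maple → Alder → Maris.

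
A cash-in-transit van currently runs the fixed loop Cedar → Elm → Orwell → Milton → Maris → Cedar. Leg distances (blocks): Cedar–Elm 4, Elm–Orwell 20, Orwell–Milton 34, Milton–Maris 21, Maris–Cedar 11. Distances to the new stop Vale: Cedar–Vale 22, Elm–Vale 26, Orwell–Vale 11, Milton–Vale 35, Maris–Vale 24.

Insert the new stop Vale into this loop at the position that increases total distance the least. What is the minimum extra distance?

Insertion cost between consecutive stops i–j is d(i,Vale) + d(Vale,j) − d(i,j):
  between Cedar and Elm: 22 + 26 − 4 = 44
  between Elm and Orwell: 26 + 11 − 20 = 17
  between Orwell and Milton: 11 + 35 − 34 = 12
  between Milton and Maris: 35 + 24 − 21 = 38
  between Maris and Cedar: 24 + 22 − 11 = 35
Cheapest insertion is between Orwell and Milton, adding 12.
New total = 90 + 12 = 102.

Adding 12 blocks by placing Vale on the Orwell–Milton leg.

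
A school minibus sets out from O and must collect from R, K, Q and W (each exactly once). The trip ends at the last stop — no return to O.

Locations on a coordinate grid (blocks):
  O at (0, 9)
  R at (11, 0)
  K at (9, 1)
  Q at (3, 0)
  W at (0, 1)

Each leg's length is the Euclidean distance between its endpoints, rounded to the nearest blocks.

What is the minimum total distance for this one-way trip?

There are 4! = 24 possible orderings.
O - R - K - Q - W: 14+2+6+3 = 25
O - R - K - W - Q: 14+2+9+3 = 28
O - R - Q - K - W: 14+8+6+9 = 37
O - R - Q - W - K: 14+8+3+9 = 34
O - R - W - K - Q: 14+11+9+6 = 40
O - R - W - Q - K: 14+11+3+6 = 34
O - K - R - Q - W: 12+2+8+3 = 25
O - K - R - W - Q: 12+2+11+3 = 28
O - K - Q - R - W: 12+6+8+11 = 37
O - K - Q - W - R: 12+6+3+11 = 32
O - K - W - R - Q: 12+9+11+8 = 40
O - K - W - Q - R: 12+9+3+8 = 32
O - Q - R - K - W: 9+8+2+9 = 28
O - Q - R - W - K: 9+8+11+9 = 37
… (10 more)
O - W - Q - K - R: 8+3+6+2 = 19  ← best
The minimum is 19.
One shortest path: O → W → Q → K → R.

19 blocks — the minimum one-way total.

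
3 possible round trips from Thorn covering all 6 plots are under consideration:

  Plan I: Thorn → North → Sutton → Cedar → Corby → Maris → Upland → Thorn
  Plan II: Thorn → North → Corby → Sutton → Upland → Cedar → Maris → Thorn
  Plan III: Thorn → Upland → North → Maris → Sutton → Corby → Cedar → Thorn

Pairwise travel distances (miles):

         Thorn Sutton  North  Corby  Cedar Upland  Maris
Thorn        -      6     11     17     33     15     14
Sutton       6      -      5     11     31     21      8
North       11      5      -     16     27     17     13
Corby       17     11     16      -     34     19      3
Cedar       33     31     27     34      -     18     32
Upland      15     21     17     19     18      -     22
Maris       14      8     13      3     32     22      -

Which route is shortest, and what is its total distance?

Plan I: 11 + 5 + 31 + 34 + 3 + 22 + 15 = 121
Plan II: 11 + 16 + 11 + 21 + 18 + 32 + 14 = 123
Plan III: 15 + 17 + 13 + 8 + 11 + 34 + 33 = 131

121 miles — Plan I is the shortest.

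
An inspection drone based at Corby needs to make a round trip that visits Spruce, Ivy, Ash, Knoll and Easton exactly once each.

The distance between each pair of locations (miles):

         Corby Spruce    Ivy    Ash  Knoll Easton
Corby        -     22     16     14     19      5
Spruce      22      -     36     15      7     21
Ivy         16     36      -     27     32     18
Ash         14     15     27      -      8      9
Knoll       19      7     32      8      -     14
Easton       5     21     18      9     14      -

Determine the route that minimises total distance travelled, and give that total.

80 miles — the shortest possible round trip.

Corby→Spruce→Ivy→Ash→Knoll→Easton→Corby: 22+36+27+8+14+5 = 112
Corby→Spruce→Ivy→Ash→Easton→Knoll→Corby: 22+36+27+9+14+19 = 127
Corby→Spruce→Ivy→Knoll→Ash→Easton→Corby: 22+36+32+8+9+5 = 112
Corby→Spruce→Ivy→Knoll→Easton→Ash→Corby: 22+36+32+14+9+14 = 127
Corby→Spruce→Ivy→Easton→Ash→Knoll→Corby: 22+36+18+9+8+19 = 112
Corby→Spruce→Ivy→Easton→Knoll→Ash→Corby: 22+36+18+14+8+14 = 112
Corby→Spruce→Ash→Ivy→Knoll→Easton→Corby: 22+15+27+32+14+5 = 115
Corby→Spruce→Ash→Ivy→Easton→Knoll→Corby: 22+15+27+18+14+19 = 115
Corby→Spruce→Ash→Knoll→Ivy→Easton→Corby: 22+15+8+32+18+5 = 100
Corby→Spruce→Ash→Knoll→Easton→Ivy→Corby: 22+15+8+14+18+16 = 93
Corby→Spruce→Ash→Easton→Ivy→Knoll→Corby: 22+15+9+18+32+19 = 115
Corby→Spruce→Ash→Easton→Knoll→Ivy→Corby: 22+15+9+14+32+16 = 108
Corby→Spruce→Knoll→Ivy→Ash→Easton→Corby: 22+7+32+27+9+5 = 102
Corby→Spruce→Knoll→Ivy→Easton→Ash→Corby: 22+7+32+18+9+14 = 102
… (46 more)
Corby→Spruce→Knoll→Ash→Easton→Ivy→Corby: 22+7+8+9+18+16 = 80  ← best
The minimum is 80.
One optimal route: Corby → Spruce → Knoll → Ash → Easton → Ivy → Corby (or its reverse).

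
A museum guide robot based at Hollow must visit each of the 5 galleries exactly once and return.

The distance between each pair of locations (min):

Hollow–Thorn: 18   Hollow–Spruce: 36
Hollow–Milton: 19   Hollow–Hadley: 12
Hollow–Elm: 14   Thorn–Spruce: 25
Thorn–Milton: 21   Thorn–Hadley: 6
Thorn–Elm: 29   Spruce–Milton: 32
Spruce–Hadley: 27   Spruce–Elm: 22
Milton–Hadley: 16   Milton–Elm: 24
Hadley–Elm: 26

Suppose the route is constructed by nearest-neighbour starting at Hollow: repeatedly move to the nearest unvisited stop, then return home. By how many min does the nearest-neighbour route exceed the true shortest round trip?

The nearest-neighbour route is 19 min longer than optimal.

From Hollow: Hadley=12, Elm=14, Thorn=18, Milton=19, Spruce=36 → choose Hadley (12).
From Hadley: Thorn=6, Milton=16, Elm=26, Spruce=27 → choose Thorn (6).
From Thorn: Milton=21, Spruce=25, Elm=29 → choose Milton (21).
From Milton: Elm=24, Spruce=32 → choose Elm (24).
From Elm: Spruce=22 → choose Spruce (22).
NN route Hollow → Hadley → Thorn → Milton → Elm → Spruce → Hollow costs 121.
Optimal: Hollow → Milton → Hadley → Thorn → Spruce → Elm → Hollow costs 102 (by enumerating all 60 distinct tours).
Excess = 121 − 102 = 19.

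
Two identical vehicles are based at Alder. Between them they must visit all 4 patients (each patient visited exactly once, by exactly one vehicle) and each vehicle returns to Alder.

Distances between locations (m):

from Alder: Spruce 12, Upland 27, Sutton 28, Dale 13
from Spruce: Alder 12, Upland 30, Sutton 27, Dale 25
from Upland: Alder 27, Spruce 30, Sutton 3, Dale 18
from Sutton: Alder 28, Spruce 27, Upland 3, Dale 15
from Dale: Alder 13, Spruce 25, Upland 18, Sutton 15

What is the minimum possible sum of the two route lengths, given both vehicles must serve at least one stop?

Check every non-empty split of the stops between the two vehicles; for each half take its own optimal tour:
  {Spruce} + {Upland, Sutton, Dale}: 24 + 58 = 82
  {Upland} + {Spruce, Sutton, Dale}: 54 + 67 = 121
  {Spruce, Upland} + {Sutton, Dale}: 69 + 56 = 125
  {Sutton} + {Spruce, Upland, Dale}: 56 + 73 = 129
  {Spruce, Sutton} + {Upland, Dale}: 67 + 58 = 125
  {Upland, Sutton} + {Spruce, Dale}: 58 + 50 = 108
  … (7 splits in total)
Best: vehicle 1 Alder → Spruce → Alder = 24; vehicle 2 Alder → Upland → Sutton → Dale → Alder = 58; combined 82.

82 m — the smallest possible combined total.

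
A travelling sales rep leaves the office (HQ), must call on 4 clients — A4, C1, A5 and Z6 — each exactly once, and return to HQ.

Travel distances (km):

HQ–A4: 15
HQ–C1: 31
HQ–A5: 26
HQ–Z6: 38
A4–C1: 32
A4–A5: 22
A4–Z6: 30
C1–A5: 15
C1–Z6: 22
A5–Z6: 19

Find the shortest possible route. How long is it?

There are 12 distinct closed tours to check (reversals are equivalent).
HQ → A4 → C1 → A5 → Z6 → HQ: 15+32+15+19+38 = 119
HQ → A4 → C1 → Z6 → A5 → HQ: 15+32+22+19+26 = 114
HQ → A4 → A5 → C1 → Z6 → HQ: 15+22+15+22+38 = 112
HQ → A4 → A5 → Z6 → C1 → HQ: 15+22+19+22+31 = 109
HQ → A4 → Z6 → C1 → A5 → HQ: 15+30+22+15+26 = 108
HQ → A4 → Z6 → A5 → C1 → HQ: 15+30+19+15+31 = 110
HQ → C1 → A4 → A5 → Z6 → HQ: 31+32+22+19+38 = 142
HQ → C1 → A4 → Z6 → A5 → HQ: 31+32+30+19+26 = 138
HQ → C1 → A5 → A4 → Z6 → HQ: 31+15+22+30+38 = 136
HQ → C1 → Z6 → A4 → A5 → HQ: 31+22+30+22+26 = 131
HQ → A5 → A4 → C1 → Z6 → HQ: 26+22+32+22+38 = 140
HQ → A5 → C1 → A4 → Z6 → HQ: 26+15+32+30+38 = 141
The minimum is 108.
One optimal route: HQ → A4 → Z6 → C1 → A5 → HQ (or its reverse).

108 km — the shortest possible round trip.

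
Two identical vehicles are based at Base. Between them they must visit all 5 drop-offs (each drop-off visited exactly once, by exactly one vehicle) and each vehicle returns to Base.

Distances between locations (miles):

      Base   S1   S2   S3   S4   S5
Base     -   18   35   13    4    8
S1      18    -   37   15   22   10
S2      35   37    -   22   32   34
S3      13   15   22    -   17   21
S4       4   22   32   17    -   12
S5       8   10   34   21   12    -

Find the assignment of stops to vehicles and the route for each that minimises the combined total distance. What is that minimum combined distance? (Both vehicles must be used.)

98 miles — the smallest possible combined total.

There are 2^4 − 1 = 15 ways to divide the 5 stops into two non-empty groups. For each, the best each vehicle can do is its own shortest tour through its group:
  {S1} + {S2, S3, S4, S5}: 36 + 85 = 121
  {S2} + {S1, S3, S4, S5}: 70 + 54 = 124
  {S1, S2} + {S3, S4, S5}: 90 + 50 = 140
  {S3} + {S1, S2, S4, S5}: 26 + 91 = 117
  {S1, S3} + {S2, S4, S5}: 46 + 78 = 124
  {S2, S3} + {S1, S4, S5}: 70 + 44 = 114
  … (15 splits in total)
  {S4} + {S1, S2, S3, S5}: 8 + 90 = 98  ← best
Best: vehicle 1 Base → S4 → Base = 8; vehicle 2 Base → S2 → S3 → S1 → S5 → Base = 90; combined 98.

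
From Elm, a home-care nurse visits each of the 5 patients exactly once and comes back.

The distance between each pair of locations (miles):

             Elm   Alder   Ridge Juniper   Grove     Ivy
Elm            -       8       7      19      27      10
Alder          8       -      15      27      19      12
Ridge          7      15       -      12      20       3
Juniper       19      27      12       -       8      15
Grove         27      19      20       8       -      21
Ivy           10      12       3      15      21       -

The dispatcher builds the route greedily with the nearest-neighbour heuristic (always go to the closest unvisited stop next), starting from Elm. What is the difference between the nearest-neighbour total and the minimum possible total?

8 miles longer than the optimal tour.

Elm: Ridge=7, Alder=8, Ivy=10, Juniper=19, Grove=27 ⇒ Ridge
Ridge: Ivy=3, Juniper=12, Alder=15, Grove=20 ⇒ Ivy
Ivy: Alder=12, Juniper=15, Grove=21 ⇒ Alder
Alder: Grove=19, Juniper=27 ⇒ Grove
Grove: Juniper=8 ⇒ Juniper
NN route Elm → Ridge → Ivy → Alder → Grove → Juniper → Elm costs 68.
Optimal: Elm → Alder → Grove → Juniper → Ridge → Ivy → Elm costs 60 (by enumerating all 60 distinct tours).
Excess = 68 − 60 = 8.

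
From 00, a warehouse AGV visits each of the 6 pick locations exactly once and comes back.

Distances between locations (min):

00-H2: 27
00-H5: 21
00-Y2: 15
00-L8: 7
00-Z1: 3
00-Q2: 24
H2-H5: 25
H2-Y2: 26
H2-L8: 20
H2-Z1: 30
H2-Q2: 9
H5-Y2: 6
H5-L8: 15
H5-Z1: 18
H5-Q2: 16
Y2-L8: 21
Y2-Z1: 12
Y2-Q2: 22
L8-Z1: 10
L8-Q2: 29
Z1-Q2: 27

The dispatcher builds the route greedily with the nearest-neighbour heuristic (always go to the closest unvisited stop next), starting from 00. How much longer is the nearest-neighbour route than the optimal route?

00: Z1=3, L8=7, Y2=15, H5=21, Q2=24, H2=27 ⇒ Z1
Z1: L8=10, Y2=12, H5=18, Q2=27, H2=30 ⇒ L8
L8: H5=15, H2=20, Y2=21, Q2=29 ⇒ H5
H5: Y2=6, Q2=16, H2=25 ⇒ Y2
Y2: Q2=22, H2=26 ⇒ Q2
Q2: H2=9 ⇒ H2
NN route 00 → Z1 → L8 → H5 → Y2 → Q2 → H2 → 00 costs 92.
Optimal: 00 → L8 → H2 → Q2 → H5 → Y2 → Z1 → 00 costs 73 (by enumerating all 360 distinct tours).
Excess = 92 − 73 = 19.

The nearest-neighbour route is 19 min longer than optimal.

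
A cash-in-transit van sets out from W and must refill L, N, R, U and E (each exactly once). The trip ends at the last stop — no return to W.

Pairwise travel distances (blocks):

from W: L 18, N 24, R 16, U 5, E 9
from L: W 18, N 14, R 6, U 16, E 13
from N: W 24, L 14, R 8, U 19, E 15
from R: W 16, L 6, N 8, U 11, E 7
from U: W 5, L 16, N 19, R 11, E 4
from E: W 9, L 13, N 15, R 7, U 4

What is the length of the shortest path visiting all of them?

Minimum one-way distance = 36 blocks.

There are 5! = 120 possible orderings.
W → L → N → R → U → E: 18+14+8+11+4 = 55
W → L → N → R → E → U: 18+14+8+7+4 = 51
W → L → N → U → R → E: 18+14+19+11+7 = 69
W → L → N → U → E → R: 18+14+19+4+7 = 62
W → L → N → E → R → U: 18+14+15+7+11 = 65
W → L → N → E → U → R: 18+14+15+4+11 = 62
W → L → R → N → U → E: 18+6+8+19+4 = 55
W → L → R → N → E → U: 18+6+8+15+4 = 51
W → L → R → U → N → E: 18+6+11+19+15 = 69
W → L → R → U → E → N: 18+6+11+4+15 = 54
W → L → R → E → N → U: 18+6+7+15+19 = 65
W → L → R → E → U → N: 18+6+7+4+19 = 54
W → L → U → N → R → E: 18+16+19+8+7 = 68
W → L → U → N → E → R: 18+16+19+15+7 = 75
… (106 more)
W → U → E → L → R → N: 5+4+13+6+8 = 36  ← best
The minimum is 36.
One shortest path: W → U → E → L → R → N.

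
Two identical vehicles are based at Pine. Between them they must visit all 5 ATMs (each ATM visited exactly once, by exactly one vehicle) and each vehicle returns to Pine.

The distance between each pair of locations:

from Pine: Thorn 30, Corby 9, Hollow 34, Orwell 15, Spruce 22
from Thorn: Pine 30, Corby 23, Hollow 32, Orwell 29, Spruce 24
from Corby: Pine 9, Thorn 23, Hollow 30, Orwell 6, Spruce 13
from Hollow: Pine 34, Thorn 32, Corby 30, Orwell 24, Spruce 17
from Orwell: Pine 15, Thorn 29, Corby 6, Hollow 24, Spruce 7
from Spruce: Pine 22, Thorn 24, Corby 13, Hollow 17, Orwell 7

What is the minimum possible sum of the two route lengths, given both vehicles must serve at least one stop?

Try each way of splitting the stops between the two vehicles (each non-empty) and, for each split, find the best tour for each vehicle:
  {Thorn} + {Corby, Hollow, Orwell, Spruce}: 60 + 73 = 133
  {Corby} + {Thorn, Hollow, Orwell, Spruce}: 18 + 101 = 119
  {Thorn, Corby} + {Hollow, Orwell, Spruce}: 62 + 73 = 135
  {Hollow} + {Thorn, Corby, Orwell, Spruce}: 68 + 76 = 144
  {Thorn, Hollow} + {Corby, Orwell, Spruce}: 96 + 44 = 140
  {Corby, Hollow} + {Thorn, Orwell, Spruce}: 73 + 76 = 149
  … (15 splits in total)
Best: vehicle 1 Pine → Corby → Pine = 18; vehicle 2 Pine → Thorn → Hollow → Spruce → Orwell → Pine = 101; combined 119.

119 — the smallest possible combined total.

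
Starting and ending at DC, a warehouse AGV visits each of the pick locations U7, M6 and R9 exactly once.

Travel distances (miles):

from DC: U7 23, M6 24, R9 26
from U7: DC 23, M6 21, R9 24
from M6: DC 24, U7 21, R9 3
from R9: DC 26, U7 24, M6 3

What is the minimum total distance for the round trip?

DC-U7-M6-R9-DC: 23+21+3+26 = 73
DC-U7-R9-M6-DC: 23+24+3+24 = 74
DC-M6-U7-R9-DC: 24+21+24+26 = 95
The minimum is 73.
One optimal route: DC → U7 → M6 → R9 → DC (or its reverse).

73 miles — the shortest possible round trip.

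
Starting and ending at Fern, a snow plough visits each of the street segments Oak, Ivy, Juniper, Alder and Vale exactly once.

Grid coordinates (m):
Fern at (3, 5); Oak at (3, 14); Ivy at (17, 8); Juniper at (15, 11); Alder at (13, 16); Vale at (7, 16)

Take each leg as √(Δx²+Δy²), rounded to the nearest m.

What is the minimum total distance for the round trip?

With 5 stops there are 5!/2 = 60 distinct round trips (a route and its reverse cost the same).
Fern → Oak → Ivy → Juniper → Alder → Vale → Fern: 9+15+4+5+6+12 = 51
Fern → Oak → Ivy → Juniper → Vale → Alder → Fern: 9+15+4+9+6+15 = 58
Fern → Oak → Ivy → Alder → Juniper → Vale → Fern: 9+15+9+5+9+12 = 59
Fern → Oak → Ivy → Alder → Vale → Juniper → Fern: 9+15+9+6+9+13 = 61
Fern → Oak → Ivy → Vale → Juniper → Alder → Fern: 9+15+13+9+5+15 = 66
Fern → Oak → Ivy → Vale → Alder → Juniper → Fern: 9+15+13+6+5+13 = 61
Fern → Oak → Juniper → Ivy → Alder → Vale → Fern: 9+12+4+9+6+12 = 52
Fern → Oak → Juniper → Ivy → Vale → Alder → Fern: 9+12+4+13+6+15 = 59
Fern → Oak → Juniper → Alder → Ivy → Vale → Fern: 9+12+5+9+13+12 = 60
Fern → Oak → Juniper → Alder → Vale → Ivy → Fern: 9+12+5+6+13+14 = 59
Fern → Oak → Juniper → Vale → Ivy → Alder → Fern: 9+12+9+13+9+15 = 67
Fern → Oak → Juniper → Vale → Alder → Ivy → Fern: 9+12+9+6+9+14 = 59
Fern → Oak → Alder → Ivy → Juniper → Vale → Fern: 9+10+9+4+9+12 = 53
Fern → Oak → Alder → Ivy → Vale → Juniper → Fern: 9+10+9+13+9+13 = 63
… (46 more)
Fern → Oak → Vale → Alder → Juniper → Ivy → Fern: 9+4+6+5+4+14 = 42  ← best
The minimum is 42.
One optimal route: Fern → Oak → Vale → Alder → Juniper → Ivy → Fern (or its reverse).

Shortest round trip = 42 m.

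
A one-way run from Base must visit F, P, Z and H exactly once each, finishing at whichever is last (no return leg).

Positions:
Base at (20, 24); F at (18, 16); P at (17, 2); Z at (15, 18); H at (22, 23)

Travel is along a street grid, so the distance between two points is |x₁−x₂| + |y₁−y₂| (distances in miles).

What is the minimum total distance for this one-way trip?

There are 4! = 24 possible orderings.
Base → F → P → Z → H: 10+15+18+12 = 55
Base → F → P → H → Z: 10+15+26+12 = 63
Base → F → Z → P → H: 10+5+18+26 = 59
Base → F → Z → H → P: 10+5+12+26 = 53
Base → F → H → P → Z: 10+11+26+18 = 65
Base → F → H → Z → P: 10+11+12+18 = 51
Base → P → F → Z → H: 25+15+5+12 = 57
Base → P → F → H → Z: 25+15+11+12 = 63
Base → P → Z → F → H: 25+18+5+11 = 59
Base → P → Z → H → F: 25+18+12+11 = 66
Base → P → H → F → Z: 25+26+11+5 = 67
Base → P → H → Z → F: 25+26+12+5 = 68
Base → Z → F → P → H: 11+5+15+26 = 57
Base → Z → F → H → P: 11+5+11+26 = 53
… (10 more)
Base → H → Z → F → P: 3+12+5+15 = 35  ← best
The minimum is 35.
One shortest path: Base → H → Z → F → P.

35 miles — the minimum one-way total.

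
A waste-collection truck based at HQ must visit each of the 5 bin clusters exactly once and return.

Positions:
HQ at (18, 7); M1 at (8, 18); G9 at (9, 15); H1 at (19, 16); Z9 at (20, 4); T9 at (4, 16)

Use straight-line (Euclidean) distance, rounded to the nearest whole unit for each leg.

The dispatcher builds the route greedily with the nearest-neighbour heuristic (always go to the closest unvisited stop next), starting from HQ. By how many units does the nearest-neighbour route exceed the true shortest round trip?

From HQ: Z9=4, H1=9, G9=12, M1=15, T9=17 → choose Z9 (4).
From Z9: H1=12, G9=16, M1=18, T9=20 → choose H1 (12).
From H1: G9=10, M1=11, T9=15 → choose G9 (10).
From G9: M1=3, T9=5 → choose M1 (3).
From M1: T9=4 → choose T9 (4).
NN route HQ → Z9 → H1 → G9 → M1 → T9 → HQ costs 50.
Optimal: HQ → G9 → T9 → M1 → H1 → Z9 → HQ costs 48 (by enumerating all 60 distinct tours).
Excess = 50 − 48 = 2.

The nearest-neighbour route is 2 longer than optimal.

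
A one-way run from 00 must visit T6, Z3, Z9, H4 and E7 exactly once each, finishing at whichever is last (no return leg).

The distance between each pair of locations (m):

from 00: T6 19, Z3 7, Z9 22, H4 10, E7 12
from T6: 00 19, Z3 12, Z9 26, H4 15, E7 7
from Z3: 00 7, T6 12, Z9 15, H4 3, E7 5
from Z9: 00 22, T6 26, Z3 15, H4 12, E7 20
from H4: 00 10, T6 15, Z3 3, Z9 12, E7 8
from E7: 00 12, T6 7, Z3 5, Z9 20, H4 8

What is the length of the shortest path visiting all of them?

Minimum one-way distance = 46 m.

There are 5! = 120 possible orderings.
00→T6→Z3→Z9→H4→E7: 19+12+15+12+8 = 66
00→T6→Z3→Z9→E7→H4: 19+12+15+20+8 = 74
00→T6→Z3→H4→Z9→E7: 19+12+3+12+20 = 66
00→T6→Z3→H4→E7→Z9: 19+12+3+8+20 = 62
00→T6→Z3→E7→Z9→H4: 19+12+5+20+12 = 68
00→T6→Z3→E7→H4→Z9: 19+12+5+8+12 = 56
00→T6→Z9→Z3→H4→E7: 19+26+15+3+8 = 71
00→T6→Z9→Z3→E7→H4: 19+26+15+5+8 = 73
00→T6→Z9→H4→Z3→E7: 19+26+12+3+5 = 65
00→T6→Z9→H4→E7→Z3: 19+26+12+8+5 = 70
00→T6→Z9→E7→Z3→H4: 19+26+20+5+3 = 73
00→T6→Z9→E7→H4→Z3: 19+26+20+8+3 = 76
00→T6→H4→Z3→Z9→E7: 19+15+3+15+20 = 72
00→T6→H4→Z3→E7→Z9: 19+15+3+5+20 = 62
… (106 more)
00→T6→E7→Z3→H4→Z9: 19+7+5+3+12 = 46  ← best
The minimum is 46.
One shortest path: 00 → T6 → E7 → Z3 → H4 → Z9.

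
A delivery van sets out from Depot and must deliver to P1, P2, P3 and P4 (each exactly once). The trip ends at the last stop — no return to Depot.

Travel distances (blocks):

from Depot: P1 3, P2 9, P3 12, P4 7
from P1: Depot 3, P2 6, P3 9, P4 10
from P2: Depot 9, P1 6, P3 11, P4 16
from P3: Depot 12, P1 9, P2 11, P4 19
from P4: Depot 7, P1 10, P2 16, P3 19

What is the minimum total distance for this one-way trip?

34 blocks — the minimum one-way total.

There are 4! = 24 possible orderings.
Depot - P1 - P2 - P3 - P4: 3+6+11+19 = 39
Depot - P1 - P2 - P4 - P3: 3+6+16+19 = 44
Depot - P1 - P3 - P2 - P4: 3+9+11+16 = 39
Depot - P1 - P3 - P4 - P2: 3+9+19+16 = 47
Depot - P1 - P4 - P2 - P3: 3+10+16+11 = 40
Depot - P1 - P4 - P3 - P2: 3+10+19+11 = 43
Depot - P2 - P1 - P3 - P4: 9+6+9+19 = 43
Depot - P2 - P1 - P4 - P3: 9+6+10+19 = 44
Depot - P2 - P3 - P1 - P4: 9+11+9+10 = 39
Depot - P2 - P3 - P4 - P1: 9+11+19+10 = 49
Depot - P2 - P4 - P1 - P3: 9+16+10+9 = 44
Depot - P2 - P4 - P3 - P1: 9+16+19+9 = 53
Depot - P3 - P1 - P2 - P4: 12+9+6+16 = 43
Depot - P3 - P1 - P4 - P2: 12+9+10+16 = 47
… (10 more)
Depot - P4 - P1 - P2 - P3: 7+10+6+11 = 34  ← best
The minimum is 34.
One shortest path: Depot → P4 → P1 → P2 → P3.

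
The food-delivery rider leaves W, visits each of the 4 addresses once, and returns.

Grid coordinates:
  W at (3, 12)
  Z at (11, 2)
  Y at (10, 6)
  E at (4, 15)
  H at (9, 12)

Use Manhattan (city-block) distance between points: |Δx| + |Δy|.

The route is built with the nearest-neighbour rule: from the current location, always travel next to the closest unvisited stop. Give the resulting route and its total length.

Nearest-neighbour total = 42; route W → E → H → Y → Z → W.

W → [E:4 / H:6 / Y:13 / Z:18] → E (4)
E → [H:8 / Y:15 / Z:20] → H (8)
H → [Y:7 / Z:12] → Y (7)
Y → [Z:5] → Z (5)
Return Z→W: 18.
Total = 4 + 8 + 7 + 5 + 18 = 42.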